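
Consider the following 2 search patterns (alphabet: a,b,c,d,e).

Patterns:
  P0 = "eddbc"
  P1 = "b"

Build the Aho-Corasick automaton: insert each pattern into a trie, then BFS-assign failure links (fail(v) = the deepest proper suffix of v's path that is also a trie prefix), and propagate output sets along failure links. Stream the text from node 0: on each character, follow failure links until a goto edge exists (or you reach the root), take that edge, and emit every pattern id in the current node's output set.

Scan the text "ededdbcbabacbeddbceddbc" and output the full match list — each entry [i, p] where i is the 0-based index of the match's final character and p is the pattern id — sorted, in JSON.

Build:
Trie nodes:
  0='ε' goto b→6 e→1
  1='e' goto d→2
  2='ed' goto d→3
  3='edd' goto b→4
  4='eddb' goto c→5
  5='eddbc' goto ·  [P0 ends]
  6='b' goto ·  [P1 ends]

Failure links (BFS by depth):
  fail(1) 'e': from fail(0)=0 chase 'e': 0 ⇒ 0;  out=∅∪out(0)=∅
  fail(6) 'b': from fail(0)=0 chase 'b': 0 ⇒ 0;  out={1}∪out(0)={1}
  fail(2) 'ed': from fail(1)=0 chase 'd': 0 ⇒ 0;  out=∅∪out(0)=∅
  fail(3) 'edd': from fail(2)=0 chase 'd': 0 ⇒ 0;  out=∅∪out(0)=∅
  fail(4) 'eddb': from fail(3)=0 chase 'b': 0 ⇒ 6;  out=∅∪out(6)={1}
  fail(5) 'eddbc': from fail(4)=6 chase 'c': 6→0 ⇒ 0;  out={0}∪out(0)={0}

Scan:
i=0 'e': node 0→1
i=1 'd': node 1→2
i=2 'e': node 2→1 (fail-walked)
i=3 'd': node 1→2
i=4 'd': node 2→3
i=5 'b': node 3→4  ** P1@[5:5]
i=6 'c': node 4→5  ** P0@[2:6]
i=7 'b': node 5→6 (fail-walked)  ** P1@[7:7]
i=8 'a': node 6→0 (fail-walked)
i=9 'b': node 0→6  ** P1@[9:9]
i=10 'a': node 6→0 (fail-walked)
i=11 'c': node 0→0
i=12 'b': node 0→6  ** P1@[12:12]
i=13 'e': node 6→1 (fail-walked)
i=14 'd': node 1→2
i=15 'd': node 2→3
i=16 'b': node 3→4  ** P1@[16:16]
i=17 'c': node 4→5  ** P0@[13:17]
i=18 'e': node 5→1 (fail-walked)
i=19 'd': node 1→2
i=20 'd': node 2→3
i=21 'b': node 3→4  ** P1@[21:21]
i=22 'c': node 4→5  ** P0@[18:22]

Result: [[5,1],[6,0],[7,1],[9,1],[12,1],[16,1],[17,0],[21,1],[22,0]]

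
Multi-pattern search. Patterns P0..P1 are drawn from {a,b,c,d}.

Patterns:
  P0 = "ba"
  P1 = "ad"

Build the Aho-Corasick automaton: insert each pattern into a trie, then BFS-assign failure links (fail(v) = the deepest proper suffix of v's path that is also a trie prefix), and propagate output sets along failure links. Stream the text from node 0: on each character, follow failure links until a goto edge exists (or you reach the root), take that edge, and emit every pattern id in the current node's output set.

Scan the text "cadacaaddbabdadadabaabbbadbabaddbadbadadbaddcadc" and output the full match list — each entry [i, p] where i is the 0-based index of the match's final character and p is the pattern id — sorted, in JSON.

Build automaton:
Trie (insert patterns):
  n0 'ε': a→3 b→1
  n1 'b': a→2
  n2 'ba': ·  ←P0
  n3 'a': d→4
  n4 'ad': ·  ←P1

Failure links (BFS by depth):
  n1('b'): parent n0 fail=0; on 'b' 0 → fail=0;  out ∅∪∅=∅
  n3('a'): parent n0 fail=0; on 'a' 0 → fail=0;  out ∅∪∅=∅
  n2('ba'): parent n1 fail=0; on 'a' 0 → fail=3;  out {0}∪∅={0}
  n4('ad'): parent n3 fail=0; on 'd' 0 → fail=0;  out {1}∪∅={1}

Run:
pos 0 'c': at 0
pos 1 'a': at 3
pos 2 'd': at 4  emit P1@[1:2]
pos 3 'a': at 3 ·f
pos 4 'c': at 0 ·f
pos 5 'a': at 3
pos 6 'a': at 3 ·f
pos 7 'd': at 4  emit P1@[6:7]
pos 8 'd': at 0 ·f
pos 9 'b': at 1
pos 10 'a': at 2  emit P0@[9:10]
pos 11 'b': at 1 ·f
pos 12 'd': at 0 ·f
pos 13 'a': at 3
pos 14 'd': at 4  emit P1@[13:14]
pos 15 'a': at 3 ·f
pos 16 'd': at 4  emit P1@[15:16]
pos 17 'a': at 3 ·f
pos 18 'b': at 1 ·f
pos 19 'a': at 2  emit P0@[18:19]
pos 20 'a': at 3 ·f
pos 21 'b': at 1 ·f
pos 22 'b': at 1 ·f
pos 23 'b': at 1 ·f
pos 24 'a': at 2  emit P0@[23:24]
pos 25 'd': at 4 ·f  emit P1@[24:25]
pos 26 'b': at 1 ·f
pos 27 'a': at 2  emit P0@[26:27]
pos 28 'b': at 1 ·f
pos 29 'a': at 2  emit P0@[28:29]
pos 30 'd': at 4 ·f  emit P1@[29:30]
pos 31 'd': at 0 ·f
pos 32 'b': at 1
pos 33 'a': at 2  emit P0@[32:33]
pos 34 'd': at 4 ·f  emit P1@[33:34]
pos 35 'b': at 1 ·f
pos 36 'a': at 2  emit P0@[35:36]
pos 37 'd': at 4 ·f  emit P1@[36:37]
pos 38 'a': at 3 ·f
pos 39 'd': at 4  emit P1@[38:39]
pos 40 'b': at 1 ·f
pos 41 'a': at 2  emit P0@[40:41]
pos 42 'd': at 4 ·f  emit P1@[41:42]
pos 43 'd': at 0 ·f
pos 44 'c': at 0
pos 45 'a': at 3
pos 46 'd': at 4  emit P1@[45:46]
pos 47 'c': at 0 ·f

All matches (sorted): [[2,1],[7,1],[10,0],[14,1],[16,1],[19,0],[24,0],[25,1],[27,0],[29,0],[30,1],[33,0],[34,1],[36,0],[37,1],[39,1],[41,0],[42,1],[46,1]]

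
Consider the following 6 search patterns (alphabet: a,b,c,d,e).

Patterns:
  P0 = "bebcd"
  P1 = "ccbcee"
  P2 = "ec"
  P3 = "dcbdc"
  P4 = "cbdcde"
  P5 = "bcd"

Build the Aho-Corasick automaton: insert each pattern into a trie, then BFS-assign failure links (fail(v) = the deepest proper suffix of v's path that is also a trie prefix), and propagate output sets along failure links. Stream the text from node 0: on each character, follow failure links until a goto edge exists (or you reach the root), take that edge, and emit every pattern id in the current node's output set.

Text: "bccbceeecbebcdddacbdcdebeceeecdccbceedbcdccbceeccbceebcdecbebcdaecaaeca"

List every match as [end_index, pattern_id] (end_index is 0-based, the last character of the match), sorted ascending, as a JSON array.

Construct AC machine:
Trie (insert patterns):
  n0 'ε': b→1 c→6 d→14 e→12
  n1 'b': c→24 e→2
  n2 'be': b→3
  n3 'beb': c→4
  n4 'bebc': d→5
  n5 'bebcd': ·  [P0 ends]
  n6 'c': b→19 c→7
  n7 'cc': b→8
  n8 'ccb': c→9
  n9 'ccbc': e→10
  n10 'ccbce': e→11
  n11 'ccbcee': ·  [P1 ends]
  n12 'e': c→13
  n13 'ec': ·  [P2 ends]
  n14 'd': c→15
  n15 'dc': b→16
  n16 'dcb': d→17
  n17 'dcbd': c→18
  n18 'dcbdc': ·  [P3 ends]
  n19 'cb': d→20
  n20 'cbd': c→21
  n21 'cbdc': d→22
  n22 'cbdcd': e→23
  n23 'cbdcde': ·  [P4 ends]
  n24 'bc': d→25
  n25 'bcd': ·  [P5 ends]

Failure links (BFS by depth):
  fail(1) 'b': from fail(0)=0 chase 'b': 0 ⇒ 0;  out=∅∪out(0)=∅
  fail(6) 'c': from fail(0)=0 chase 'c': 0 ⇒ 0;  out=∅∪out(0)=∅
  fail(12) 'e': from fail(0)=0 chase 'e': 0 ⇒ 0;  out=∅∪out(0)=∅
  fail(14) 'd': from fail(0)=0 chase 'd': 0 ⇒ 0;  out=∅∪out(0)=∅
  fail(2) 'be': from fail(1)=0 chase 'e': 0 ⇒ 12;  out=∅∪out(12)=∅
  fail(7) 'cc': from fail(6)=0 chase 'c': 0 ⇒ 6;  out=∅∪out(6)=∅
  fail(13) 'ec': from fail(12)=0 chase 'c': 0 ⇒ 6;  out={2}∪out(6)={2}
  fail(15) 'dc': from fail(14)=0 chase 'c': 0 ⇒ 6;  out=∅∪out(6)=∅
  fail(19) 'cb': from fail(6)=0 chase 'b': 0 ⇒ 1;  out=∅∪out(1)=∅
  fail(24) 'bc': from fail(1)=0 chase 'c': 0 ⇒ 6;  out=∅∪out(6)=∅
  fail(3) 'beb': from fail(2)=12 chase 'b': 12→0 ⇒ 1;  out=∅∪out(1)=∅
  fail(8) 'ccb': from fail(7)=6 chase 'b': 6 ⇒ 19;  out=∅∪out(19)=∅
  fail(16) 'dcb': from fail(15)=6 chase 'b': 6 ⇒ 19;  out=∅∪out(19)=∅
  fail(20) 'cbd': from fail(19)=1 chase 'd': 1→0 ⇒ 14;  out=∅∪out(14)=∅
  fail(25) 'bcd': from fail(24)=6 chase 'd': 6→0 ⇒ 14;  out={5}∪out(14)={5}
  fail(4) 'bebc': from fail(3)=1 chase 'c': 1 ⇒ 24;  out=∅∪out(24)=∅
  fail(9) 'ccbc': from fail(8)=19 chase 'c': 19→1 ⇒ 24;  out=∅∪out(24)=∅
  fail(17) 'dcbd': from fail(16)=19 chase 'd': 19 ⇒ 20;  out=∅∪out(20)=∅
  fail(21) 'cbdc': from fail(20)=14 chase 'c': 14 ⇒ 15;  out=∅∪out(15)=∅
  fail(5) 'bebcd': from fail(4)=24 chase 'd': 24 ⇒ 25;  out={0}∪out(25)={0,5}
  fail(10) 'ccbce': from fail(9)=24 chase 'e': 24→6→0 ⇒ 12;  out=∅∪out(12)=∅
  fail(18) 'dcbdc': from fail(17)=20 chase 'c': 20 ⇒ 21;  out={3}∪out(21)={3}
  fail(22) 'cbdcd': from fail(21)=15 chase 'd': 15→6→0 ⇒ 14;  out=∅∪out(14)=∅
  fail(11) 'ccbcee': from fail(10)=12 chase 'e': 12→0 ⇒ 12;  out={1}∪out(12)={1}
  fail(23) 'cbdcde': from fail(22)=14 chase 'e': 14→0 ⇒ 12;  out={4}∪out(12)={4}

Text stream:
[0] read 'b'  n0⇒n1
[1] read 'c'  n1⇒n24
[2] read 'c'  n24⇒n7 (via fail)
[3] read 'b'  n7⇒n8
[4] read 'c'  n8⇒n9
[5] read 'e'  n9⇒n10
[6] read 'e'  n10⇒n11  → match P1@[1:6]
[7] read 'e'  n11⇒n12 (via fail)
[8] read 'c'  n12⇒n13  → match P2@[7:8]
[9] read 'b'  n13⇒n19 (via fail)
[10] read 'e'  n19⇒n2 (via fail)
[11] read 'b'  n2⇒n3
[12] read 'c'  n3⇒n4
[13] read 'd'  n4⇒n5  → match P0@[9:13],P5@[11:13]
[14] read 'd'  n5⇒n14 (via fail)
[15] read 'd'  n14⇒n14 (via fail)
[16] read 'a'  n14⇒n0 (via fail)
[17] read 'c'  n0⇒n6
[18] read 'b'  n6⇒n19
[19] read 'd'  n19⇒n20
[20] read 'c'  n20⇒n21
[21] read 'd'  n21⇒n22
[22] read 'e'  n22⇒n23  → match P4@[17:22]
[23] read 'b'  n23⇒n1 (via fail)
[24] read 'e'  n1⇒n2
[25] read 'c'  n2⇒n13 (via fail)  → match P2@[24:25]
[26] read 'e'  n13⇒n12 (via fail)
[27] read 'e'  n12⇒n12 (via fail)
[28] read 'e'  n12⇒n12 (via fail)
[29] read 'c'  n12⇒n13  → match P2@[28:29]
[30] read 'd'  n13⇒n14 (via fail)
[31] read 'c'  n14⇒n15
[32] read 'c'  n15⇒n7 (via fail)
[33] read 'b'  n7⇒n8
[34] read 'c'  n8⇒n9
[35] read 'e'  n9⇒n10
[36] read 'e'  n10⇒n11  → match P1@[31:36]
[37] read 'd'  n11⇒n14 (via fail)
[38] read 'b'  n14⇒n1 (via fail)
[39] read 'c'  n1⇒n24
[40] read 'd'  n24⇒n25  → match P5@[38:40]
[41] read 'c'  n25⇒n15 (via fail)
[42] read 'c'  n15⇒n7 (via fail)
[43] read 'b'  n7⇒n8
[44] read 'c'  n8⇒n9
[45] read 'e'  n9⇒n10
[46] read 'e'  n10⇒n11  → match P1@[41:46]
[47] read 'c'  n11⇒n13 (via fail)  → match P2@[46:47]
[48] read 'c'  n13⇒n7 (via fail)
[49] read 'b'  n7⇒n8
[50] read 'c'  n8⇒n9
[51] read 'e'  n9⇒n10
[52] read 'e'  n10⇒n11  → match P1@[47:52]
[53] read 'b'  n11⇒n1 (via fail)
[54] read 'c'  n1⇒n24
[55] read 'd'  n24⇒n25  → match P5@[53:55]
[56] read 'e'  n25⇒n12 (via fail)
[57] read 'c'  n12⇒n13  → match P2@[56:57]
[58] read 'b'  n13⇒n19 (via fail)
[59] read 'e'  n19⇒n2 (via fail)
[60] read 'b'  n2⇒n3
[61] read 'c'  n3⇒n4
[62] read 'd'  n4⇒n5  → match P0@[58:62],P5@[60:62]
[63] read 'a'  n5⇒n0 (via fail)
[64] read 'e'  n0⇒n12
[65] read 'c'  n12⇒n13  → match P2@[64:65]
[66] read 'a'  n13⇒n0 (via fail)
[67] read 'a'  n0⇒n0
[68] read 'e'  n0⇒n12
[69] read 'c'  n12⇒n13  → match P2@[68:69]
[70] read 'a'  n13⇒n0 (via fail)

All matches (sorted): [[6,1],[8,2],[13,0],[13,5],[22,4],[25,2],[29,2],[36,1],[40,5],[46,1],[47,2],[52,1],[55,5],[57,2],[62,0],[62,5],[65,2],[69,2]]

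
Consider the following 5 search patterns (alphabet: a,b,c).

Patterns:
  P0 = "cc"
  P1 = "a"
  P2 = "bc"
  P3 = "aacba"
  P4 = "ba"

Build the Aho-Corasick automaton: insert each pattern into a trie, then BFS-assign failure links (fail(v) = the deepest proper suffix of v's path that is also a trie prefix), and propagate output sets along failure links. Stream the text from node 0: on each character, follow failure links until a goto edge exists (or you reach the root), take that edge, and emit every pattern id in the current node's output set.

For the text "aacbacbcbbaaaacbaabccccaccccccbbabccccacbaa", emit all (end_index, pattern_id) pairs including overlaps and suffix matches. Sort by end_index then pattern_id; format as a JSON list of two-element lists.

Build:
Trie nodes:
  n0 'ε': a→3 b→4 c→1
  n1 'c': c→2
  n2 'cc': ·  ←P0
  n3 'a': a→6  ←P1
  n4 'b': a→10 c→5
  n5 'bc': ·  ←P2
  n6 'aa': c→7
  n7 'aac': b→8
  n8 'aacb': a→9
  n9 'aacba': ·  ←P3
  n10 'ba': ·  ←P4

Failure links (BFS by depth):
  fail(1) 'c': from fail(0)=0 chase 'c': 0 ⇒ 0;  out=∅∪out(0)=∅
  fail(3) 'a': from fail(0)=0 chase 'a': 0 ⇒ 0;  out={1}∪out(0)={1}
  fail(4) 'b': from fail(0)=0 chase 'b': 0 ⇒ 0;  out=∅∪out(0)=∅
  fail(2) 'cc': from fail(1)=0 chase 'c': 0 ⇒ 1;  out={0}∪out(1)={0}
  fail(5) 'bc': from fail(4)=0 chase 'c': 0 ⇒ 1;  out={2}∪out(1)={2}
  fail(6) 'aa': from fail(3)=0 chase 'a': 0 ⇒ 3;  out=∅∪out(3)={1}
  fail(10) 'ba': from fail(4)=0 chase 'a': 0 ⇒ 3;  out={4}∪out(3)={1,4}
  fail(7) 'aac': from fail(6)=3 chase 'c': 3→0 ⇒ 1;  out=∅∪out(1)=∅
  fail(8) 'aacb': from fail(7)=1 chase 'b': 1→0 ⇒ 4;  out=∅∪out(4)=∅
  fail(9) 'aacba': from fail(8)=4 chase 'a': 4 ⇒ 10;  out={3}∪out(10)={1,3,4}

Run:
[0] read 'a'  n0⇒n3  emit P1@[0:0]
[1] read 'a'  n3⇒n6  emit P1@[1:1]
[2] read 'c'  n6⇒n7
[3] read 'b'  n7⇒n8
[4] read 'a'  n8⇒n9  emit P1@[4:4],P3@[0:4],P4@[3:4]
[5] read 'c'  n9⇒n1 ·f
[6] read 'b'  n1⇒n4 ·f
[7] read 'c'  n4⇒n5  emit P2@[6:7]
[8] read 'b'  n5⇒n4 ·f
[9] read 'b'  n4⇒n4 ·f
[10] read 'a'  n4⇒n10  emit P1@[10:10],P4@[9:10]
[11] read 'a'  n10⇒n6 ·f  emit P1@[11:11]
[12] read 'a'  n6⇒n6 ·f  emit P1@[12:12]
[13] read 'a'  n6⇒n6 ·f  emit P1@[13:13]
[14] read 'c'  n6⇒n7
[15] read 'b'  n7⇒n8
[16] read 'a'  n8⇒n9  emit P1@[16:16],P3@[12:16],P4@[15:16]
[17] read 'a'  n9⇒n6 ·f  emit P1@[17:17]
[18] read 'b'  n6⇒n4 ·f
[19] read 'c'  n4⇒n5  emit P2@[18:19]
[20] read 'c'  n5⇒n2 ·f  emit P0@[19:20]
[21] read 'c'  n2⇒n2 ·f  emit P0@[20:21]
[22] read 'c'  n2⇒n2 ·f  emit P0@[21:22]
[23] read 'a'  n2⇒n3 ·f  emit P1@[23:23]
[24] read 'c'  n3⇒n1 ·f
[25] read 'c'  n1⇒n2  emit P0@[24:25]
[26] read 'c'  n2⇒n2 ·f  emit P0@[25:26]
[27] read 'c'  n2⇒n2 ·f  emit P0@[26:27]
[28] read 'c'  n2⇒n2 ·f  emit P0@[27:28]
[29] read 'c'  n2⇒n2 ·f  emit P0@[28:29]
[30] read 'b'  n2⇒n4 ·f
[31] read 'b'  n4⇒n4 ·f
[32] read 'a'  n4⇒n10  emit P1@[32:32],P4@[31:32]
[33] read 'b'  n10⇒n4 ·f
[34] read 'c'  n4⇒n5  emit P2@[33:34]
[35] read 'c'  n5⇒n2 ·f  emit P0@[34:35]
[36] read 'c'  n2⇒n2 ·f  emit P0@[35:36]
[37] read 'c'  n2⇒n2 ·f  emit P0@[36:37]
[38] read 'a'  n2⇒n3 ·f  emit P1@[38:38]
[39] read 'c'  n3⇒n1 ·f
[40] read 'b'  n1⇒n4 ·f
[41] read 'a'  n4⇒n10  emit P1@[41:41],P4@[40:41]
[42] read 'a'  n10⇒n6 ·f  emit P1@[42:42]

All matches (sorted): [[0,1],[1,1],[4,1],[4,3],[4,4],[7,2],[10,1],[10,4],[11,1],[12,1],[13,1],[16,1],[16,3],[16,4],[17,1],[19,2],[20,0],[21,0],[22,0],[23,1],[25,0],[26,0],[27,0],[28,0],[29,0],[32,1],[32,4],[34,2],[35,0],[36,0],[37,0],[38,1],[41,1],[41,4],[42,1]]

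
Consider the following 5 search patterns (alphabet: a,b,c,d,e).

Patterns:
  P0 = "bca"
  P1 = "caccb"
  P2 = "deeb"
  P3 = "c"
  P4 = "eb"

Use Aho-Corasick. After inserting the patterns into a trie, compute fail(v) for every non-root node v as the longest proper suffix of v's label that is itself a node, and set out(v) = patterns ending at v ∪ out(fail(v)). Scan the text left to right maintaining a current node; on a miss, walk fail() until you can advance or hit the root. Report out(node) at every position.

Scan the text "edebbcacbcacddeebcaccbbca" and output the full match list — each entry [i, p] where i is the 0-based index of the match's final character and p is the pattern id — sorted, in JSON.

Construct AC machine:
Trie (insert patterns):
  n0 'ε': b→1 c→4 d→9 e→13
  n1 'b': c→2
  n2 'bc': a→3
  n3 'bca': ·  [P0 ends]
  n4 'c': a→5  [P3 ends]
  n5 'ca': c→6
  n6 'cac': c→7
  n7 'cacc': b→8
  n8 'caccb': ·  [P1 ends]
  n9 'd': e→10
  n10 'de': e→11
  n11 'dee': b→12
  n12 'deeb': ·  [P2 ends]
  n13 'e': b→14
  n14 'eb': ·  [P4 ends]

Failure links (BFS by depth):
  fail(1) 'b': from fail(0)=0 chase 'b': 0 ⇒ 0;  out=∅∪out(0)=∅
  fail(4) 'c': from fail(0)=0 chase 'c': 0 ⇒ 0;  out={3}∪out(0)={3}
  fail(9) 'd': from fail(0)=0 chase 'd': 0 ⇒ 0;  out=∅∪out(0)=∅
  fail(13) 'e': from fail(0)=0 chase 'e': 0 ⇒ 0;  out=∅∪out(0)=∅
  fail(2) 'bc': from fail(1)=0 chase 'c': 0 ⇒ 4;  out=∅∪out(4)={3}
  fail(5) 'ca': from fail(4)=0 chase 'a': 0 ⇒ 0;  out=∅∪out(0)=∅
  fail(10) 'de': from fail(9)=0 chase 'e': 0 ⇒ 13;  out=∅∪out(13)=∅
  fail(14) 'eb': from fail(13)=0 chase 'b': 0 ⇒ 1;  out={4}∪out(1)={4}
  fail(3) 'bca': from fail(2)=4 chase 'a': 4 ⇒ 5;  out={0}∪out(5)={0}
  fail(6) 'cac': from fail(5)=0 chase 'c': 0 ⇒ 4;  out=∅∪out(4)={3}
  fail(11) 'dee': from fail(10)=13 chase 'e': 13→0 ⇒ 13;  out=∅∪out(13)=∅
  fail(7) 'cacc': from fail(6)=4 chase 'c': 4→0 ⇒ 4;  out=∅∪out(4)={3}
  fail(12) 'deeb': from fail(11)=13 chase 'b': 13 ⇒ 14;  out={2}∪out(14)={2,4}
  fail(8) 'caccb': from fail(7)=4 chase 'b': 4→0 ⇒ 1;  out={1}∪out(1)={1}

Run:
pos 0 'e': at 13
pos 1 'd': at 9 (fail-walked)
pos 2 'e': at 10
pos 3 'b': at 14 (fail-walked)  → match P4@[2:3]
pos 4 'b': at 1 (fail-walked)
pos 5 'c': at 2  → match P3@[5:5]
pos 6 'a': at 3  → match P0@[4:6]
pos 7 'c': at 6 (fail-walked)  → match P3@[7:7]
pos 8 'b': at 1 (fail-walked)
pos 9 'c': at 2  → match P3@[9:9]
pos 10 'a': at 3  → match P0@[8:10]
pos 11 'c': at 6 (fail-walked)  → match P3@[11:11]
pos 12 'd': at 9 (fail-walked)
pos 13 'd': at 9 (fail-walked)
pos 14 'e': at 10
pos 15 'e': at 11
pos 16 'b': at 12  → match P2@[13:16],P4@[15:16]
pos 17 'c': at 2 (fail-walked)  → match P3@[17:17]
pos 18 'a': at 3  → match P0@[16:18]
pos 19 'c': at 6 (fail-walked)  → match P3@[19:19]
pos 20 'c': at 7  → match P3@[20:20]
pos 21 'b': at 8  → match P1@[17:21]
pos 22 'b': at 1 (fail-walked)
pos 23 'c': at 2  → match P3@[23:23]
pos 24 'a': at 3  → match P0@[22:24]

Matches: [[3,4],[5,3],[6,0],[7,3],[9,3],[10,0],[11,3],[16,2],[16,4],[17,3],[18,0],[19,3],[20,3],[21,1],[23,3],[24,0]]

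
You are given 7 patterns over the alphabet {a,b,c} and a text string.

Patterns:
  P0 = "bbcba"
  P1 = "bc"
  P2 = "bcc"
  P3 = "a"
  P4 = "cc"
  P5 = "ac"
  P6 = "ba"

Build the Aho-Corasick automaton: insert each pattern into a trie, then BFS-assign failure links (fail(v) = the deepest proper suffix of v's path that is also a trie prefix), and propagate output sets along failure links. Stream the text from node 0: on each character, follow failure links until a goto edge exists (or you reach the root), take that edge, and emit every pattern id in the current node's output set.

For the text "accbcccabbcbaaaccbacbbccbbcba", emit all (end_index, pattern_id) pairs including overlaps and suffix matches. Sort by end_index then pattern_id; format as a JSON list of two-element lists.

Construct AC machine:
Trie nodes:
  0='ε' goto a→8 b→1 c→9
  1='b' goto a→12 b→2 c→6
  2='bb' goto c→3
  3='bbc' goto b→4
  4='bbcb' goto a→5
  5='bbcba' goto ·  ←P0
  6='bc' goto c→7  ←P1
  7='bcc' goto ·  ←P2
  8='a' goto c→11  ←P3
  9='c' goto c→10
  10='cc' goto ·  ←P4
  11='ac' goto ·  ←P5
  12='ba' goto ·  ←P6

Failure links (BFS by depth):
  fail(1) 'b': from fail(0)=0 chase 'b': 0 ⇒ 0;  out=∅∪out(0)=∅
  fail(8) 'a': from fail(0)=0 chase 'a': 0 ⇒ 0;  out={3}∪out(0)={3}
  fail(9) 'c': from fail(0)=0 chase 'c': 0 ⇒ 0;  out=∅∪out(0)=∅
  fail(2) 'bb': from fail(1)=0 chase 'b': 0 ⇒ 1;  out=∅∪out(1)=∅
  fail(6) 'bc': from fail(1)=0 chase 'c': 0 ⇒ 9;  out={1}∪out(9)={1}
  fail(10) 'cc': from fail(9)=0 chase 'c': 0 ⇒ 9;  out={4}∪out(9)={4}
  fail(11) 'ac': from fail(8)=0 chase 'c': 0 ⇒ 9;  out={5}∪out(9)={5}
  fail(12) 'ba': from fail(1)=0 chase 'a': 0 ⇒ 8;  out={6}∪out(8)={3,6}
  fail(3) 'bbc': from fail(2)=1 chase 'c': 1 ⇒ 6;  out=∅∪out(6)={1}
  fail(7) 'bcc': from fail(6)=9 chase 'c': 9 ⇒ 10;  out={2}∪out(10)={2,4}
  fail(4) 'bbcb': from fail(3)=6 chase 'b': 6→9→0 ⇒ 1;  out=∅∪out(1)=∅
  fail(5) 'bbcba': from fail(4)=1 chase 'a': 1 ⇒ 12;  out={0}∪out(12)={0,3,6}

Scan:
pos 0 'a': at 8  emit P3@[0:0]
pos 1 'c': at 11  emit P5@[0:1]
pos 2 'c': at 10 ·f  emit P4@[1:2]
pos 3 'b': at 1 ·f
pos 4 'c': at 6  emit P1@[3:4]
pos 5 'c': at 7  emit P2@[3:5],P4@[4:5]
pos 6 'c': at 10 ·f  emit P4@[5:6]
pos 7 'a': at 8 ·f  emit P3@[7:7]
pos 8 'b': at 1 ·f
pos 9 'b': at 2
pos 10 'c': at 3  emit P1@[9:10]
pos 11 'b': at 4
pos 12 'a': at 5  emit P0@[8:12],P3@[12:12],P6@[11:12]
pos 13 'a': at 8 ·f  emit P3@[13:13]
pos 14 'a': at 8 ·f  emit P3@[14:14]
pos 15 'c': at 11  emit P5@[14:15]
pos 16 'c': at 10 ·f  emit P4@[15:16]
pos 17 'b': at 1 ·f
pos 18 'a': at 12  emit P3@[18:18],P6@[17:18]
pos 19 'c': at 11 ·f  emit P5@[18:19]
pos 20 'b': at 1 ·f
pos 21 'b': at 2
pos 22 'c': at 3  emit P1@[21:22]
pos 23 'c': at 7 ·f  emit P2@[21:23],P4@[22:23]
pos 24 'b': at 1 ·f
pos 25 'b': at 2
pos 26 'c': at 3  emit P1@[25:26]
pos 27 'b': at 4
pos 28 'a': at 5  emit P0@[24:28],P3@[28:28],P6@[27:28]

Matches: [[0,3],[1,5],[2,4],[4,1],[5,2],[5,4],[6,4],[7,3],[10,1],[12,0],[12,3],[12,6],[13,3],[14,3],[15,5],[16,4],[18,3],[18,6],[19,5],[22,1],[23,2],[23,4],[26,1],[28,0],[28,3],[28,6]]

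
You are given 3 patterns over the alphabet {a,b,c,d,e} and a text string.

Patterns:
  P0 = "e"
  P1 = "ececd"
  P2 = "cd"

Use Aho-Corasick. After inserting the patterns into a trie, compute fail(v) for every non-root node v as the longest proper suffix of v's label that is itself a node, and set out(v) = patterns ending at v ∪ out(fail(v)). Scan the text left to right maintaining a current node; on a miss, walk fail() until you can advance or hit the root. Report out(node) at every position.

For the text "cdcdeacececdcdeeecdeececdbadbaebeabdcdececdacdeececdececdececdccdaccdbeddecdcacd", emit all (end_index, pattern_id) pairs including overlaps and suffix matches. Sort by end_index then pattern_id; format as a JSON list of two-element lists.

Construct AC machine:
Trie (insert patterns):
  0='ε' goto c→6 e→1
  1='e' goto c→2  [P0 ends]
  2='ec' goto e→3
  3='ece' goto c→4
  4='ecec' goto d→5
  5='ececd' goto ·  [P1 ends]
  6='c' goto d→7
  7='cd' goto ·  [P2 ends]

BFS fail/out derivation:
  n1('e'): parent n0 fail=0; on 'e' 0 → fail=0;  out {0}∪∅={0}
  n6('c'): parent n0 fail=0; on 'c' 0 → fail=0;  out ∅∪∅=∅
  n2('ec'): parent n1 fail=0; on 'c' 0 → fail=6;  out ∅∪∅=∅
  n7('cd'): parent n6 fail=0; on 'd' 0 → fail=0;  out {2}∪∅={2}
  n3('ece'): parent n2 fail=6; on 'e' 6→0 → fail=1;  out ∅∪{0}={0}
  n4('ecec'): parent n3 fail=1; on 'c' 1 → fail=2;  out ∅∪∅=∅
  n5('ececd'): parent n4 fail=2; on 'd' 2→6 → fail=7;  out {1}∪{2}={1,2}

Scan:
i=0 'c': node 0→6
i=1 'd': node 6→7  → match P2@[0:1]
i=2 'c': node 7→6 ·f
i=3 'd': node 6→7  → match P2@[2:3]
i=4 'e': node 7→1 ·f  → match P0@[4:4]
i=5 'a': node 1→0 ·f
i=6 'c': node 0→6
i=7 'e': node 6→1 ·f  → match P0@[7:7]
i=8 'c': node 1→2
i=9 'e': node 2→3  → match P0@[9:9]
i=10 'c': node 3→4
i=11 'd': node 4→5  → match P1@[7:11],P2@[10:11]
i=12 'c': node 5→6 ·f
i=13 'd': node 6→7  → match P2@[12:13]
i=14 'e': node 7→1 ·f  → match P0@[14:14]
i=15 'e': node 1→1 ·f  → match P0@[15:15]
i=16 'e': node 1→1 ·f  → match P0@[16:16]
i=17 'c': node 1→2
i=18 'd': node 2→7 ·f  → match P2@[17:18]
i=19 'e': node 7→1 ·f  → match P0@[19:19]
i=20 'e': node 1→1 ·f  → match P0@[20:20]
i=21 'c': node 1→2
i=22 'e': node 2→3  → match P0@[22:22]
i=23 'c': node 3→4
i=24 'd': node 4→5  → match P1@[20:24],P2@[23:24]
i=25 'b': node 5→0 ·f
i=26 'a': node 0→0
i=27 'd': node 0→0
i=28 'b': node 0→0
i=29 'a': node 0→0
i=30 'e': node 0→1  → match P0@[30:30]
i=31 'b': node 1→0 ·f
i=32 'e': node 0→1  → match P0@[32:32]
i=33 'a': node 1→0 ·f
i=34 'b': node 0→0
i=35 'd': node 0→0
i=36 'c': node 0→6
i=37 'd': node 6→7  → match P2@[36:37]
i=38 'e': node 7→1 ·f  → match P0@[38:38]
i=39 'c': node 1→2
i=40 'e': node 2→3  → match P0@[40:40]
i=41 'c': node 3→4
i=42 'd': node 4→5  → match P1@[38:42],P2@[41:42]
i=43 'a': node 5→0 ·f
i=44 'c': node 0→6
i=45 'd': node 6→7  → match P2@[44:45]
i=46 'e': node 7→1 ·f  → match P0@[46:46]
i=47 'e': node 1→1 ·f  → match P0@[47:47]
i=48 'c': node 1→2
i=49 'e': node 2→3  → match P0@[49:49]
i=50 'c': node 3→4
i=51 'd': node 4→5  → match P1@[47:51],P2@[50:51]
i=52 'e': node 5→1 ·f  → match P0@[52:52]
i=53 'c': node 1→2
i=54 'e': node 2→3  → match P0@[54:54]
i=55 'c': node 3→4
i=56 'd': node 4→5  → match P1@[52:56],P2@[55:56]
i=57 'e': node 5→1 ·f  → match P0@[57:57]
i=58 'c': node 1→2
i=59 'e': node 2→3  → match P0@[59:59]
i=60 'c': node 3→4
i=61 'd': node 4→5  → match P1@[57:61],P2@[60:61]
i=62 'c': node 5→6 ·f
i=63 'c': node 6→6 ·f
i=64 'd': node 6→7  → match P2@[63:64]
i=65 'a': node 7→0 ·f
i=66 'c': node 0→6
i=67 'c': node 6→6 ·f
i=68 'd': node 6→7  → match P2@[67:68]
i=69 'b': node 7→0 ·f
i=70 'e': node 0→1  → match P0@[70:70]
i=71 'd': node 1→0 ·f
i=72 'd': node 0→0
i=73 'e': node 0→1  → match P0@[73:73]
i=74 'c': node 1→2
i=75 'd': node 2→7 ·f  → match P2@[74:75]
i=76 'c': node 7→6 ·f
i=77 'a': node 6→0 ·f
i=78 'c': node 0→6
i=79 'd': node 6→7  → match P2@[78:79]

Matches: [[1,2],[3,2],[4,0],[7,0],[9,0],[11,1],[11,2],[13,2],[14,0],[15,0],[16,0],[18,2],[19,0],[20,0],[22,0],[24,1],[24,2],[30,0],[32,0],[37,2],[38,0],[40,0],[42,1],[42,2],[45,2],[46,0],[47,0],[49,0],[51,1],[51,2],[52,0],[54,0],[56,1],[56,2],[57,0],[59,0],[61,1],[61,2],[64,2],[68,2],[70,0],[73,0],[75,2],[79,2]]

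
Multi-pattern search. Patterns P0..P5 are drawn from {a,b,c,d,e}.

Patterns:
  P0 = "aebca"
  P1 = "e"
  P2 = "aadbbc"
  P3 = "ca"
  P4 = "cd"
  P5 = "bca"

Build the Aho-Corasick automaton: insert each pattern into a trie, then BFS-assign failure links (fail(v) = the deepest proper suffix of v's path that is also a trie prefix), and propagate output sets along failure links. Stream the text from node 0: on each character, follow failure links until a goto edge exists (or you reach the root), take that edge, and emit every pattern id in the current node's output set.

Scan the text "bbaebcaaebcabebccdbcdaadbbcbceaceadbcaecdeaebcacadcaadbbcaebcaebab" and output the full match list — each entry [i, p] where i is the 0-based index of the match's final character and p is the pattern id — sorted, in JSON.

Build:
Trie nodes:
  0='ε' goto a→1 b→15 c→12 e→6
  1='a' goto a→7 e→2
  2='ae' goto b→3
  3='aeb' goto c→4
  4='aebc' goto a→5
  5='aebca' goto ·  ←P0
  6='e' goto ·  ←P1
  7='aa' goto d→8
  8='aad' goto b→9
  9='aadb' goto b→10
  10='aadbb' goto c→11
  11='aadbbc' goto ·  ←P2
  12='c' goto a→13 d→14
  13='ca' goto ·  ←P3
  14='cd' goto ·  ←P4
  15='b' goto c→16
  16='bc' goto a→17
  17='bca' goto ·  ←P5

Failure links (BFS by depth):
  n1('a'): parent n0 fail=0; on 'a' 0 → fail=0;  out ∅∪∅=∅
  n6('e'): parent n0 fail=0; on 'e' 0 → fail=0;  out {1}∪∅={1}
  n12('c'): parent n0 fail=0; on 'c' 0 → fail=0;  out ∅∪∅=∅
  n15('b'): parent n0 fail=0; on 'b' 0 → fail=0;  out ∅∪∅=∅
  n2('ae'): parent n1 fail=0; on 'e' 0 → fail=6;  out ∅∪{1}={1}
  n7('aa'): parent n1 fail=0; on 'a' 0 → fail=1;  out ∅∪∅=∅
  n13('ca'): parent n12 fail=0; on 'a' 0 → fail=1;  out {3}∪∅={3}
  n14('cd'): parent n12 fail=0; on 'd' 0 → fail=0;  out {4}∪∅={4}
  n16('bc'): parent n15 fail=0; on 'c' 0 → fail=12;  out ∅∪∅=∅
  n3('aeb'): parent n2 fail=6; on 'b' 6→0 → fail=15;  out ∅∪∅=∅
  n8('aad'): parent n7 fail=1; on 'd' 1→0 → fail=0;  out ∅∪∅=∅
  n17('bca'): parent n16 fail=12; on 'a' 12 → fail=13;  out {5}∪{3}={3,5}
  n4('aebc'): parent n3 fail=15; on 'c' 15 → fail=16;  out ∅∪∅=∅
  n9('aadb'): parent n8 fail=0; on 'b' 0 → fail=15;  out ∅∪∅=∅
  n5('aebca'): parent n4 fail=16; on 'a' 16 → fail=17;  out {0}∪{3,5}={0,3,5}
  n10('aadbb'): parent n9 fail=15; on 'b' 15→0 → fail=15;  out ∅∪∅=∅
  n11('aadbbc'): parent n10 fail=15; on 'c' 15 → fail=16;  out {2}∪∅={2}

Scan:
[0] read 'b'  n0⇒n15
[1] read 'b'  n15⇒n15 ·f
[2] read 'a'  n15⇒n1 ·f
[3] read 'e'  n1⇒n2  ** P1@[3:3]
[4] read 'b'  n2⇒n3
[5] read 'c'  n3⇒n4
[6] read 'a'  n4⇒n5  ** P0@[2:6],P3@[5:6],P5@[4:6]
[7] read 'a'  n5⇒n7 ·f
[8] read 'e'  n7⇒n2 ·f  ** P1@[8:8]
[9] read 'b'  n2⇒n3
[10] read 'c'  n3⇒n4
[11] read 'a'  n4⇒n5  ** P0@[7:11],P3@[10:11],P5@[9:11]
[12] read 'b'  n5⇒n15 ·f
[13] read 'e'  n15⇒n6 ·f  ** P1@[13:13]
[14] read 'b'  n6⇒n15 ·f
[15] read 'c'  n15⇒n16
[16] read 'c'  n16⇒n12 ·f
[17] read 'd'  n12⇒n14  ** P4@[16:17]
[18] read 'b'  n14⇒n15 ·f
[19] read 'c'  n15⇒n16
[20] read 'd'  n16⇒n14 ·f  ** P4@[19:20]
[21] read 'a'  n14⇒n1 ·f
[22] read 'a'  n1⇒n7
[23] read 'd'  n7⇒n8
[24] read 'b'  n8⇒n9
[25] read 'b'  n9⇒n10
[26] read 'c'  n10⇒n11  ** P2@[21:26]
[27] read 'b'  n11⇒n15 ·f
[28] read 'c'  n15⇒n16
[29] read 'e'  n16⇒n6 ·f  ** P1@[29:29]
[30] read 'a'  n6⇒n1 ·f
[31] read 'c'  n1⇒n12 ·f
[32] read 'e'  n12⇒n6 ·f  ** P1@[32:32]
[33] read 'a'  n6⇒n1 ·f
[34] read 'd'  n1⇒n0 ·f
[35] read 'b'  n0⇒n15
[36] read 'c'  n15⇒n16
[37] read 'a'  n16⇒n17  ** P3@[36:37],P5@[35:37]
[38] read 'e'  n17⇒n2 ·f  ** P1@[38:38]
[39] read 'c'  n2⇒n12 ·f
[40] read 'd'  n12⇒n14  ** P4@[39:40]
[41] read 'e'  n14⇒n6 ·f  ** P1@[41:41]
[42] read 'a'  n6⇒n1 ·f
[43] read 'e'  n1⇒n2  ** P1@[43:43]
[44] read 'b'  n2⇒n3
[45] read 'c'  n3⇒n4
[46] read 'a'  n4⇒n5  ** P0@[42:46],P3@[45:46],P5@[44:46]
[47] read 'c'  n5⇒n12 ·f
[48] read 'a'  n12⇒n13  ** P3@[47:48]
[49] read 'd'  n13⇒n0 ·f
[50] read 'c'  n0⇒n12
[51] read 'a'  n12⇒n13  ** P3@[50:51]
[52] read 'a'  n13⇒n7 ·f
[53] read 'd'  n7⇒n8
[54] read 'b'  n8⇒n9
[55] read 'b'  n9⇒n10
[56] read 'c'  n10⇒n11  ** P2@[51:56]
[57] read 'a'  n11⇒n17 ·f  ** P3@[56:57],P5@[55:57]
[58] read 'e'  n17⇒n2 ·f  ** P1@[58:58]
[59] read 'b'  n2⇒n3
[60] read 'c'  n3⇒n4
[61] read 'a'  n4⇒n5  ** P0@[57:61],P3@[60:61],P5@[59:61]
[62] read 'e'  n5⇒n2 ·f  ** P1@[62:62]
[63] read 'b'  n2⇒n3
[64] read 'a'  n3⇒n1 ·f
[65] read 'b'  n1⇒n15 ·f

Result: [[3,1],[6,0],[6,3],[6,5],[8,1],[11,0],[11,3],[11,5],[13,1],[17,4],[20,4],[26,2],[29,1],[32,1],[37,3],[37,5],[38,1],[40,4],[41,1],[43,1],[46,0],[46,3],[46,5],[48,3],[51,3],[56,2],[57,3],[57,5],[58,1],[61,0],[61,3],[61,5],[62,1]]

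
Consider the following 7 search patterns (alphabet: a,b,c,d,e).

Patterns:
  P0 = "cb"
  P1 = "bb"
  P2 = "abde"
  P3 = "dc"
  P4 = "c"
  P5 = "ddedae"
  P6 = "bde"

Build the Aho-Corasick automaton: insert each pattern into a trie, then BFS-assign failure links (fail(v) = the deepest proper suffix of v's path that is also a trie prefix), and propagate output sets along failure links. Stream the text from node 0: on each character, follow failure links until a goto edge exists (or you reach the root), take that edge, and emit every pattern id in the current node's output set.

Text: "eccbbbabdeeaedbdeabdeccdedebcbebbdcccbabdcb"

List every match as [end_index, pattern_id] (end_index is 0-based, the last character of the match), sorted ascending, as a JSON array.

Construct AC machine:
Trie nodes:
  n0 'ε': a→5 b→3 c→1 d→9
  n1 'c': b→2  ←P4
  n2 'cb': ·  ←P0
  n3 'b': b→4 d→16
  n4 'bb': ·  ←P1
  n5 'a': b→6
  n6 'ab': d→7
  n7 'abd': e→8
  n8 'abde': ·  ←P2
  n9 'd': c→10 d→11
  n10 'dc': ·  ←P3
  n11 'dd': e→12
  n12 'dde': d→13
  n13 'dded': a→14
  n14 'ddeda': e→15
  n15 'ddedae': ·  ←P5
  n16 'bd': e→17
  n17 'bde': ·  ←P6

Failure links (BFS by depth):
  n1('c'): parent n0 fail=0; on 'c' 0 → fail=0;  out {4}∪∅={4}
  n3('b'): parent n0 fail=0; on 'b' 0 → fail=0;  out ∅∪∅=∅
  n5('a'): parent n0 fail=0; on 'a' 0 → fail=0;  out ∅∪∅=∅
  n9('d'): parent n0 fail=0; on 'd' 0 → fail=0;  out ∅∪∅=∅
  n2('cb'): parent n1 fail=0; on 'b' 0 → fail=3;  out {0}∪∅={0}
  n4('bb'): parent n3 fail=0; on 'b' 0 → fail=3;  out {1}∪∅={1}
  n6('ab'): parent n5 fail=0; on 'b' 0 → fail=3;  out ∅∪∅=∅
  n10('dc'): parent n9 fail=0; on 'c' 0 → fail=1;  out {3}∪{4}={3,4}
  n11('dd'): parent n9 fail=0; on 'd' 0 → fail=9;  out ∅∪∅=∅
  n16('bd'): parent n3 fail=0; on 'd' 0 → fail=9;  out ∅∪∅=∅
  n7('abd'): parent n6 fail=3; on 'd' 3 → fail=16;  out ∅∪∅=∅
  n12('dde'): parent n11 fail=9; on 'e' 9→0 → fail=0;  out ∅∪∅=∅
  n17('bde'): parent n16 fail=9; on 'e' 9→0 → fail=0;  out {6}∪∅={6}
  n8('abde'): parent n7 fail=16; on 'e' 16 → fail=17;  out {2}∪{6}={2,6}
  n13('dded'): parent n12 fail=0; on 'd' 0 → fail=9;  out ∅∪∅=∅
  n14('ddeda'): parent n13 fail=9; on 'a' 9→0 → fail=5;  out ∅∪∅=∅
  n15('ddedae'): parent n14 fail=5; on 'e' 5→0 → fail=0;  out {5}∪∅={5}

Run:
pos 0 'e': at 0
pos 1 'c': at 1  → match P4@[1:1]
pos 2 'c': at 1 ·f  → match P4@[2:2]
pos 3 'b': at 2  → match P0@[2:3]
pos 4 'b': at 4 ·f  → match P1@[3:4]
pos 5 'b': at 4 ·f  → match P1@[4:5]
pos 6 'a': at 5 ·f
pos 7 'b': at 6
pos 8 'd': at 7
pos 9 'e': at 8  → match P2@[6:9],P6@[7:9]
pos 10 'e': at 0 ·f
pos 11 'a': at 5
pos 12 'e': at 0 ·f
pos 13 'd': at 9
pos 14 'b': at 3 ·f
pos 15 'd': at 16
pos 16 'e': at 17  → match P6@[14:16]
pos 17 'a': at 5 ·f
pos 18 'b': at 6
pos 19 'd': at 7
pos 20 'e': at 8  → match P2@[17:20],P6@[18:20]
pos 21 'c': at 1 ·f  → match P4@[21:21]
pos 22 'c': at 1 ·f  → match P4@[22:22]
pos 23 'd': at 9 ·f
pos 24 'e': at 0 ·f
pos 25 'd': at 9
pos 26 'e': at 0 ·f
pos 27 'b': at 3
pos 28 'c': at 1 ·f  → match P4@[28:28]
pos 29 'b': at 2  → match P0@[28:29]
pos 30 'e': at 0 ·f
pos 31 'b': at 3
pos 32 'b': at 4  → match P1@[31:32]
pos 33 'd': at 16 ·f
pos 34 'c': at 10 ·f  → match P3@[33:34],P4@[34:34]
pos 35 'c': at 1 ·f  → match P4@[35:35]
pos 36 'c': at 1 ·f  → match P4@[36:36]
pos 37 'b': at 2  → match P0@[36:37]
pos 38 'a': at 5 ·f
pos 39 'b': at 6
pos 40 'd': at 7
pos 41 'c': at 10 ·f  → match P3@[40:41],P4@[41:41]
pos 42 'b': at 2 ·f  → match P0@[41:42]

Result: [[1,4],[2,4],[3,0],[4,1],[5,1],[9,2],[9,6],[16,6],[20,2],[20,6],[21,4],[22,4],[28,4],[29,0],[32,1],[34,3],[34,4],[35,4],[36,4],[37,0],[41,3],[41,4],[42,0]]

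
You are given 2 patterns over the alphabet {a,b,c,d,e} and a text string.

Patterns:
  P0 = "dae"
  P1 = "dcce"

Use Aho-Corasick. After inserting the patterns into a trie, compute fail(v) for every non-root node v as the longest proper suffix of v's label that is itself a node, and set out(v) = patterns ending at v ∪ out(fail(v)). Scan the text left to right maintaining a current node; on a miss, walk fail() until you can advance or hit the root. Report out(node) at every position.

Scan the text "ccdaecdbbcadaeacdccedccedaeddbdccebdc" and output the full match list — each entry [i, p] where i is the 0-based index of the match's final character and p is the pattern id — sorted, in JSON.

Construct AC machine:
Trie nodes:
  n0 'ε': d→1
  n1 'd': a→2 c→4
  n2 'da': e→3
  n3 'dae': ·  [P0 ends]
  n4 'dc': c→5
  n5 'dcc': e→6
  n6 'dcce': ·  [P1 ends]

Failure links (BFS by depth):
  n1('d'): parent n0 fail=0; on 'd' 0 → fail=0;  out ∅∪∅=∅
  n2('da'): parent n1 fail=0; on 'a' 0 → fail=0;  out ∅∪∅=∅
  n4('dc'): parent n1 fail=0; on 'c' 0 → fail=0;  out ∅∪∅=∅
  n3('dae'): parent n2 fail=0; on 'e' 0 → fail=0;  out {0}∪∅={0}
  n5('dcc'): parent n4 fail=0; on 'c' 0 → fail=0;  out ∅∪∅=∅
  n6('dcce'): parent n5 fail=0; on 'e' 0 → fail=0;  out {1}∪∅={1}

Scan:
pos 0 'c': at 0
pos 1 'c': at 0
pos 2 'd': at 1
pos 3 'a': at 2
pos 4 'e': at 3  emit P0@[2:4]
pos 5 'c': at 0 (via fail)
pos 6 'd': at 1
pos 7 'b': at 0 (via fail)
pos 8 'b': at 0
pos 9 'c': at 0
pos 10 'a': at 0
pos 11 'd': at 1
pos 12 'a': at 2
pos 13 'e': at 3  emit P0@[11:13]
pos 14 'a': at 0 (via fail)
pos 15 'c': at 0
pos 16 'd': at 1
pos 17 'c': at 4
pos 18 'c': at 5
pos 19 'e': at 6  emit P1@[16:19]
pos 20 'd': at 1 (via fail)
pos 21 'c': at 4
pos 22 'c': at 5
pos 23 'e': at 6  emit P1@[20:23]
pos 24 'd': at 1 (via fail)
pos 25 'a': at 2
pos 26 'e': at 3  emit P0@[24:26]
pos 27 'd': at 1 (via fail)
pos 28 'd': at 1 (via fail)
pos 29 'b': at 0 (via fail)
pos 30 'd': at 1
pos 31 'c': at 4
pos 32 'c': at 5
pos 33 'e': at 6  emit P1@[30:33]
pos 34 'b': at 0 (via fail)
pos 35 'd': at 1
pos 36 'c': at 4

Matches: [[4,0],[13,0],[19,1],[23,1],[26,0],[33,1]]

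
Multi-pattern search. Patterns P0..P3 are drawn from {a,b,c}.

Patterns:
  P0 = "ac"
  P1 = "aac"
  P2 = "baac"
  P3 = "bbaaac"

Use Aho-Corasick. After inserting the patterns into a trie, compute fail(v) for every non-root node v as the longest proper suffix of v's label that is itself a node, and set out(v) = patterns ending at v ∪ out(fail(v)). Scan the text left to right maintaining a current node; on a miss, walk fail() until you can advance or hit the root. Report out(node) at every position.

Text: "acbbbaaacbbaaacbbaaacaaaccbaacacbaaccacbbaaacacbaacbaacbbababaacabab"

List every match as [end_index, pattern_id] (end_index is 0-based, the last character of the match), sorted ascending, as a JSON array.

Construct AC machine:
Trie (insert patterns):
  n0 'ε': a→1 b→5
  n1 'a': a→3 c→2
  n2 'ac': ·  [P0 ends]
  n3 'aa': c→4
  n4 'aac': ·  [P1 ends]
  n5 'b': a→6 b→9
  n6 'ba': a→7
  n7 'baa': c→8
  n8 'baac': ·  [P2 ends]
  n9 'bb': a→10
  n10 'bba': a→11
  n11 'bbaa': a→12
  n12 'bbaaa': c→13
  n13 'bbaaac': ·  [P3 ends]

BFS fail/out derivation:
  n1('a'): parent n0 fail=0; on 'a' 0 → fail=0;  out ∅∪∅=∅
  n5('b'): parent n0 fail=0; on 'b' 0 → fail=0;  out ∅∪∅=∅
  n2('ac'): parent n1 fail=0; on 'c' 0 → fail=0;  out {0}∪∅={0}
  n3('aa'): parent n1 fail=0; on 'a' 0 → fail=1;  out ∅∪∅=∅
  n6('ba'): parent n5 fail=0; on 'a' 0 → fail=1;  out ∅∪∅=∅
  n9('bb'): parent n5 fail=0; on 'b' 0 → fail=5;  out ∅∪∅=∅
  n4('aac'): parent n3 fail=1; on 'c' 1 → fail=2;  out {1}∪{0}={0,1}
  n7('baa'): parent n6 fail=1; on 'a' 1 → fail=3;  out ∅∪∅=∅
  n10('bba'): parent n9 fail=5; on 'a' 5 → fail=6;  out ∅∪∅=∅
  n8('baac'): parent n7 fail=3; on 'c' 3 → fail=4;  out {2}∪{0,1}={0,1,2}
  n11('bbaa'): parent n10 fail=6; on 'a' 6 → fail=7;  out ∅∪∅=∅
  n12('bbaaa'): parent n11 fail=7; on 'a' 7→3→1 → fail=3;  out ∅∪∅=∅
  n13('bbaaac'): parent n12 fail=3; on 'c' 3 → fail=4;  out {3}∪{0,1}={0,1,3}

Text stream:
[0] read 'a'  n0⇒n1
[1] read 'c'  n1⇒n2  emit P0@[0:1]
[2] read 'b'  n2⇒n5 ·f
[3] read 'b'  n5⇒n9
[4] read 'b'  n9⇒n9 ·f
[5] read 'a'  n9⇒n10
[6] read 'a'  n10⇒n11
[7] read 'a'  n11⇒n12
[8] read 'c'  n12⇒n13  emit P0@[7:8],P1@[6:8],P3@[3:8]
[9] read 'b'  n13⇒n5 ·f
[10] read 'b'  n5⇒n9
[11] read 'a'  n9⇒n10
[12] read 'a'  n10⇒n11
[13] read 'a'  n11⇒n12
[14] read 'c'  n12⇒n13  emit P0@[13:14],P1@[12:14],P3@[9:14]
[15] read 'b'  n13⇒n5 ·f
[16] read 'b'  n5⇒n9
[17] read 'a'  n9⇒n10
[18] read 'a'  n10⇒n11
[19] read 'a'  n11⇒n12
[20] read 'c'  n12⇒n13  emit P0@[19:20],P1@[18:20],P3@[15:20]
[21] read 'a'  n13⇒n1 ·f
[22] read 'a'  n1⇒n3
[23] read 'a'  n3⇒n3 ·f
[24] read 'c'  n3⇒n4  emit P0@[23:24],P1@[22:24]
[25] read 'c'  n4⇒n0 ·f
[26] read 'b'  n0⇒n5
[27] read 'a'  n5⇒n6
[28] read 'a'  n6⇒n7
[29] read 'c'  n7⇒n8  emit P0@[28:29],P1@[27:29],P2@[26:29]
[30] read 'a'  n8⇒n1 ·f
[31] read 'c'  n1⇒n2  emit P0@[30:31]
[32] read 'b'  n2⇒n5 ·f
[33] read 'a'  n5⇒n6
[34] read 'a'  n6⇒n7
[35] read 'c'  n7⇒n8  emit P0@[34:35],P1@[33:35],P2@[32:35]
[36] read 'c'  n8⇒n0 ·f
[37] read 'a'  n0⇒n1
[38] read 'c'  n1⇒n2  emit P0@[37:38]
[39] read 'b'  n2⇒n5 ·f
[40] read 'b'  n5⇒n9
[41] read 'a'  n9⇒n10
[42] read 'a'  n10⇒n11
[43] read 'a'  n11⇒n12
[44] read 'c'  n12⇒n13  emit P0@[43:44],P1@[42:44],P3@[39:44]
[45] read 'a'  n13⇒n1 ·f
[46] read 'c'  n1⇒n2  emit P0@[45:46]
[47] read 'b'  n2⇒n5 ·f
[48] read 'a'  n5⇒n6
[49] read 'a'  n6⇒n7
[50] read 'c'  n7⇒n8  emit P0@[49:50],P1@[48:50],P2@[47:50]
[51] read 'b'  n8⇒n5 ·f
[52] read 'a'  n5⇒n6
[53] read 'a'  n6⇒n7
[54] read 'c'  n7⇒n8  emit P0@[53:54],P1@[52:54],P2@[51:54]
[55] read 'b'  n8⇒n5 ·f
[56] read 'b'  n5⇒n9
[57] read 'a'  n9⇒n10
[58] read 'b'  n10⇒n5 ·f
[59] read 'a'  n5⇒n6
[60] read 'b'  n6⇒n5 ·f
[61] read 'a'  n5⇒n6
[62] read 'a'  n6⇒n7
[63] read 'c'  n7⇒n8  emit P0@[62:63],P1@[61:63],P2@[60:63]
[64] read 'a'  n8⇒n1 ·f
[65] read 'b'  n1⇒n5 ·f
[66] read 'a'  n5⇒n6
[67] read 'b'  n6⇒n5 ·f

All matches (sorted): [[1,0],[8,0],[8,1],[8,3],[14,0],[14,1],[14,3],[20,0],[20,1],[20,3],[24,0],[24,1],[29,0],[29,1],[29,2],[31,0],[35,0],[35,1],[35,2],[38,0],[44,0],[44,1],[44,3],[46,0],[50,0],[50,1],[50,2],[54,0],[54,1],[54,2],[63,0],[63,1],[63,2]]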